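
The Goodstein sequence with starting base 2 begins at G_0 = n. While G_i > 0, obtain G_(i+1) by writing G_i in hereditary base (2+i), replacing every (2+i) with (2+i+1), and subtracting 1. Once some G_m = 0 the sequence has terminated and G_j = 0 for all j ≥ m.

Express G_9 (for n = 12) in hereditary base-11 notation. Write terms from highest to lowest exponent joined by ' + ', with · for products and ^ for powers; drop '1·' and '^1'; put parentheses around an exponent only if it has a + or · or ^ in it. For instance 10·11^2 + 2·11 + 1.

11^(11 + 1) + 2·11^2 + 11

(0) 12|_2 = 2^(2 + 1) + 2^2 ↦ 3^(3 + 1) + 3^3|_3 = 108 ⇒ 107
(1) 107|_3 = 3^(3 + 1) + 2·3^2 + 2·3 + 2 ↦ 4^(4 + 1) + 2·4^2 + 2·4 + 2|_4 = 1066 ⇒ 1065
(2) 1065|_4 = 4^(4 + 1) + 2·4^2 + 2·4 + 1 ↦ 5^(5 + 1) + 2·5^2 + 2·5 + 1|_5 = 15686 ⇒ 15685
(3) 15685|_5 = 5^(5 + 1) + 2·5^2 + 2·5 ↦ 6^(6 + 1) + 2·6^2 + 2·6|_6 = 280020 ⇒ 280019
(4) 280019|_6 = 6^(6 + 1) + 2·6^2 + 6 + 5 ↦ 7^(7 + 1) + 2·7^2 + 7 + 5|_7 = 5764911 ⇒ 5764910
(5) 5764910|_7 = 7^(7 + 1) + 2·7^2 + 7 + 4 ↦ 8^(8 + 1) + 2·8^2 + 8 + 4|_8 = 134217868 ⇒ 134217867
(6) 134217867|_8 = 8^(8 + 1) + 2·8^2 + 8 + 3 ↦ 9^(9 + 1) + 2·9^2 + 9 + 3|_9 = 3486784575 ⇒ 3486784574
(7) 3486784574|_9 = 9^(9 + 1) + 2·9^2 + 9 + 2 ↦ 10^(10 + 1) + 2·10^2 + 10 + 2|_10 = 100000000212 ⇒ 100000000211
(8) 100000000211|_10 = 10^(10 + 1) + 2·10^2 + 10 + 1 ↦ 11^(11 + 1) + 2·11^2 + 11 + 1|_11 = 3138428376975 ⇒ 3138428376974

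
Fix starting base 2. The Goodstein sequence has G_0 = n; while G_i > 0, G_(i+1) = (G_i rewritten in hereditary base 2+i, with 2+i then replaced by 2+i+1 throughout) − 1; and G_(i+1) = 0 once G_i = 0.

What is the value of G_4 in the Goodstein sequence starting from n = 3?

(0) 3|_2 = 2 + 1 ↦ 3 + 1|_3 = 4 ⇒ 3
(1) 3|_3 = 3 ↦ 4|_4 = 4 ⇒ 3
(2) 3|_4 = 3 ↦ 3|_5 = 3 ⇒ 2
(3) 2|_5 = 2 ↦ 2|_6 = 2 ⇒ 1
(4) 1|_6 = 1 ↦ 1|_7 = 1 ⇒ 0

1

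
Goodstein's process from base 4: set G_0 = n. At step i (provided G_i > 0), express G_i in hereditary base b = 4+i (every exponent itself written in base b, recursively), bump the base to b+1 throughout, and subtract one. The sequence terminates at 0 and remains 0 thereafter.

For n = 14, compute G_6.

step 0: 14 = 3·4 + 2; sub 5 for 4: 3·5 + 2; = 17; G_1 = 17−1 = 16
step 1: 16 = 3·5 + 1; sub 6 for 5: 3·6 + 1; = 19; G_2 = 19−1 = 18
step 2: 18 = 3·6; sub 7 for 6: 3·7; = 21; G_3 = 21−1 = 20
step 3: 20 = 2·7 + 6; sub 8 for 7: 2·8 + 6; = 22; G_4 = 22−1 = 21
step 4: 21 = 2·8 + 5; sub 9 for 8: 2·9 + 5; = 23; G_5 = 23−1 = 22
step 5: 22 = 2·9 + 4; sub 10 for 9: 2·10 + 4; = 24; G_6 = 24−1 = 23
step 6: 23 = 2·10 + 3; sub 11 for 10: 2·11 + 3; = 25; G_7 = 25−1 = 24

23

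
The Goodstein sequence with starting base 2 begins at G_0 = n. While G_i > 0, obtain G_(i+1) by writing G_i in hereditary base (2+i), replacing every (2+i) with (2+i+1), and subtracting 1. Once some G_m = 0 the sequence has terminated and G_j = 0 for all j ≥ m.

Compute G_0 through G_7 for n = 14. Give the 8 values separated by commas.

G_0 = 14. HB_2(14) = 2^(2 + 1) + 2^2 + 2. Bump = 111. G_1 = 110.
G_1 = 110. HB_3(110) = 3^(3 + 1) + 3^3 + 2. Bump = 1282. G_2 = 1281.
G_2 = 1281. HB_4(1281) = 4^(4 + 1) + 4^4 + 1. Bump = 18751. G_3 = 18750.
G_3 = 18750. HB_5(18750) = 5^(5 + 1) + 5^5. Bump = 326592. G_4 = 326591.
G_4 = 326591. HB_6(326591) = 6^(6 + 1) + 5·6^5 + 5·6^4 + 5·6^3 + 5·6^2 + 5·6 + 5. Bump = 5862841. G_5 = 5862840.
G_5 = 5862840. HB_7(5862840) = 7^(7 + 1) + 5·7^5 + 5·7^4 + 5·7^3 + 5·7^2 + 5·7 + 4. Bump = 134404972. G_6 = 134404971.
G_6 = 134404971. HB_8(134404971) = 8^(8 + 1) + 5·8^5 + 5·8^4 + 5·8^3 + 5·8^2 + 5·8 + 3. Bump = 3487116549. G_7 = 3487116548.

14, 110, 1281, 18750, 326591, 5862840, 134404971, 3487116548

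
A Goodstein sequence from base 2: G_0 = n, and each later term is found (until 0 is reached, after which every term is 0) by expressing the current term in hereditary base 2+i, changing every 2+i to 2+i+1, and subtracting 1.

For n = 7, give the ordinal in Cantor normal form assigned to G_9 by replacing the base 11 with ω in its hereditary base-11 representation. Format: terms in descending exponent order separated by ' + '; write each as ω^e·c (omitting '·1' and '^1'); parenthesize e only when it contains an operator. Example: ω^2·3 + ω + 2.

ω^7·7 + ω^6·7 + ω^5·7 + ω^4·7 + ω^3·7 + ω^2·7 + ω·7 + 4

(0) 7|_2 = 2^2 + 2 + 1 ↦ 3^3 + 3 + 1|_3 = 31 ⇒ 30
(1) 30|_3 = 3^3 + 3 ↦ 4^4 + 4|_4 = 260 ⇒ 259
(2) 259|_4 = 4^4 + 3 ↦ 5^5 + 3|_5 = 3128 ⇒ 3127
(3) 3127|_5 = 5^5 + 2 ↦ 6^6 + 2|_6 = 46658 ⇒ 46657
(4) 46657|_6 = 6^6 + 1 ↦ 7^7 + 1|_7 = 823544 ⇒ 823543
(5) 823543|_7 = 7^7 ↦ 8^8|_8 = 16777216 ⇒ 16777215
(6) 16777215|_8 = 7·8^7 + 7·8^6 + 7·8^5 + 7·8^4 + 7·8^3 + 7·8^2 + 7·8 + 7 ↦ 7·9^7 + 7·9^6 + 7·9^5 + 7·9^4 + 7·9^3 + 7·9^2 + 7·9 + 7|_9 = 37665880 ⇒ 37665879
(7) 37665879|_9 = 7·9^7 + 7·9^6 + 7·9^5 + 7·9^4 + 7·9^3 + 7·9^2 + 7·9 + 6 ↦ 7·10^7 + 7·10^6 + 7·10^5 + 7·10^4 + 7·10^3 + 7·10^2 + 7·10 + 6|_10 = 77777776 ⇒ 77777775
(8) 77777775|_10 = 7·10^7 + 7·10^6 + 7·10^5 + 7·10^4 + 7·10^3 + 7·10^2 + 7·10 + 5 ↦ 7·11^7 + 7·11^6 + 7·11^5 + 7·11^4 + 7·11^3 + 7·11^2 + 7·11 + 5|_11 = 150051214 ⇒ 150051213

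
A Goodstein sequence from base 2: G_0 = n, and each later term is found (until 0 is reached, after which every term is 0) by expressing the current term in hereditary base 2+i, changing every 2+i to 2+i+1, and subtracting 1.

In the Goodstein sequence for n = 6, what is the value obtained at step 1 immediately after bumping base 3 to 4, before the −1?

258

6 —HB2→ 2^2 + 2 —bump→ 3^3 + 3 = 30 —(−1)→ 29
29 —HB3→ 3^3 + 2 —bump→ 4^4 + 2 = 258 —(−1)→ 257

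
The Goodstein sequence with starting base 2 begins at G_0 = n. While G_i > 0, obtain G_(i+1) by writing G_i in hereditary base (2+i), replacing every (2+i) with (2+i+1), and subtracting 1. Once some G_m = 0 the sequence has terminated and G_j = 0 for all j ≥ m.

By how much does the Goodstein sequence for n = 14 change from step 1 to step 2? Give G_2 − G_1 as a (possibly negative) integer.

(0) 14|_2 = 2^(2 + 1) + 2^2 + 2 ↦ 3^(3 + 1) + 3^3 + 3|_3 = 111 ⇒ 110
(1) 110|_3 = 3^(3 + 1) + 3^3 + 2 ↦ 4^(4 + 1) + 4^4 + 2|_4 = 1282 ⇒ 1281

1171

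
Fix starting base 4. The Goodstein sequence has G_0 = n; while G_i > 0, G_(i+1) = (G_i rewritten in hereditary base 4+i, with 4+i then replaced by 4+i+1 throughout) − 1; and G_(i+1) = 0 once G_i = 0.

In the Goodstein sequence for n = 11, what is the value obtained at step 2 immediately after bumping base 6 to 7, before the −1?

15

step 0: 11 = 2·4 + 3; sub 5 for 4: 2·5 + 3; = 13; G_1 = 13−1 = 12
step 1: 12 = 2·5 + 2; sub 6 for 5: 2·6 + 2; = 14; G_2 = 14−1 = 13
step 2: 13 = 2·6 + 1; sub 7 for 6: 2·7 + 1; = 15; G_3 = 15−1 = 14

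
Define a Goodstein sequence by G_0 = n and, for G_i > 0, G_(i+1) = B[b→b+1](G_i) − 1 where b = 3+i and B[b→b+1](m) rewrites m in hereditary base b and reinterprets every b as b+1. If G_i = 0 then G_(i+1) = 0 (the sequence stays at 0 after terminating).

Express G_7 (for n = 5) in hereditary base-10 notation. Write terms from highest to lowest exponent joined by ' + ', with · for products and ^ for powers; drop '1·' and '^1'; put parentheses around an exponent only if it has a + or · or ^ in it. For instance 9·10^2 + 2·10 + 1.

G_0=5  [base 3] 3 + 2  →[3↦4]→  4 + 2 = 6  −1 ⇒ G_1=5
G_1=5  [base 4] 4 + 1  →[4↦5]→  5 + 1 = 6  −1 ⇒ G_2=5
G_2=5  [base 5] 5  →[5↦6]→  6 = 6  −1 ⇒ G_3=5
G_3=5  [base 6] 5  →[6↦7]→  5 = 5  −1 ⇒ G_4=4
G_4=4  [base 7] 4  →[7↦8]→  4 = 4  −1 ⇒ G_5=3
G_5=3  [base 8] 3  →[8↦9]→  3 = 3  −1 ⇒ G_6=2
G_6=2  [base 9] 2  →[9↦10]→  2 = 2  −1 ⇒ G_7=1
G_7=1  [base 10] 1  →[10↦11]→  1 = 1  −1 ⇒ G_8=0

1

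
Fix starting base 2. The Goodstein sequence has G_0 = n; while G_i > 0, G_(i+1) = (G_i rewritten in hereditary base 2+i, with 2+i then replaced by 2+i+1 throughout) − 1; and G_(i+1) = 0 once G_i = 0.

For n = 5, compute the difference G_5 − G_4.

422

i=0: 5 = 2^2 + 1 (b=2); 2→3: 3^3 + 1 = 28; 28−1 = 27
i=1: 27 = 3^3 (b=3); 3→4: 4^4 = 256; 256−1 = 255
i=2: 255 = 3·4^3 + 3·4^2 + 3·4 + 3 (b=4); 4→5: 3·5^3 + 3·5^2 + 3·5 + 3 = 468; 468−1 = 467
i=3: 467 = 3·5^3 + 3·5^2 + 3·5 + 2 (b=5); 5→6: 3·6^3 + 3·6^2 + 3·6 + 2 = 776; 776−1 = 775
i=4: 775 = 3·6^3 + 3·6^2 + 3·6 + 1 (b=6); 6→7: 3·7^3 + 3·7^2 + 3·7 + 1 = 1198; 1198−1 = 1197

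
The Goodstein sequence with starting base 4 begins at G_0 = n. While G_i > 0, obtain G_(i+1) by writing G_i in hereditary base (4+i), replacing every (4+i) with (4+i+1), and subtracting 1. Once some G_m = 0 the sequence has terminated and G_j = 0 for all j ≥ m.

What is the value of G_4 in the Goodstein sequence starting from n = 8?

9

(0) 8|_4 = 2·4 ↦ 2·5|_5 = 10 ⇒ 9
(1) 9|_5 = 5 + 4 ↦ 6 + 4|_6 = 10 ⇒ 9
(2) 9|_6 = 6 + 3 ↦ 7 + 3|_7 = 10 ⇒ 9
(3) 9|_7 = 7 + 2 ↦ 8 + 2|_8 = 10 ⇒ 9
(4) 9|_8 = 8 + 1 ↦ 9 + 1|_9 = 10 ⇒ 9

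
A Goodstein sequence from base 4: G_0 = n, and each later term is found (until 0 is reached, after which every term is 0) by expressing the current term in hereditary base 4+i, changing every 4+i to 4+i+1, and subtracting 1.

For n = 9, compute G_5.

step 0: 9 = 2·4 + 1; sub 5 for 4: 2·5 + 1; = 11; G_1 = 11−1 = 10
step 1: 10 = 2·5; sub 6 for 5: 2·6; = 12; G_2 = 12−1 = 11
step 2: 11 = 6 + 5; sub 7 for 6: 7 + 5; = 12; G_3 = 12−1 = 11
step 3: 11 = 7 + 4; sub 8 for 7: 8 + 4; = 12; G_4 = 12−1 = 11
step 4: 11 = 8 + 3; sub 9 for 8: 9 + 3; = 12; G_5 = 12−1 = 11
step 5: 11 = 9 + 2; sub 10 for 9: 10 + 2; = 12; G_6 = 12−1 = 11

11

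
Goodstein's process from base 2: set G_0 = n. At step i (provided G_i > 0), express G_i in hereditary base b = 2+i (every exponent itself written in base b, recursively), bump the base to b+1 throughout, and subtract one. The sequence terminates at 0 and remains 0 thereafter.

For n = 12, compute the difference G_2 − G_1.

G_0 = 12. HB_2(12) = 2^(2 + 1) + 2^2. Bump = 108. G_1 = 107.
G_1 = 107. HB_3(107) = 3^(3 + 1) + 2·3^2 + 2·3 + 2. Bump = 1066. G_2 = 1065.

958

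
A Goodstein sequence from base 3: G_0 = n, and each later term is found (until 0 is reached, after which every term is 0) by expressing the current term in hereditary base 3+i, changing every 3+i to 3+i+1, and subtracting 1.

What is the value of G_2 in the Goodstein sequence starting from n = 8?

G_0=8  [base 3] 2·3 + 2  →[3↦4]→  2·4 + 2 = 10  −1 ⇒ G_1=9
G_1=9  [base 4] 2·4 + 1  →[4↦5]→  2·5 + 1 = 11  −1 ⇒ G_2=10
G_2=10  [base 5] 2·5  →[5↦6]→  2·6 = 12  −1 ⇒ G_3=11

10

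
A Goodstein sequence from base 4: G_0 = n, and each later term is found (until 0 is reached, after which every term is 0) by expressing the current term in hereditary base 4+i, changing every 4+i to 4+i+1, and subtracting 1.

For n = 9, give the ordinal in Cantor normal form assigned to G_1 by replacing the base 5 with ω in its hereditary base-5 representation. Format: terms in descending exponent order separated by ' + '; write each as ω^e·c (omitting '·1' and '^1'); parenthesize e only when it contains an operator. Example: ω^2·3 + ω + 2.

ω·2

step 0: 9 = 2·4 + 1; sub 5 for 4: 2·5 + 1; = 11; G_1 = 11−1 = 10
step 1: 10 = 2·5; sub 6 for 5: 2·6; = 12; G_2 = 12−1 = 11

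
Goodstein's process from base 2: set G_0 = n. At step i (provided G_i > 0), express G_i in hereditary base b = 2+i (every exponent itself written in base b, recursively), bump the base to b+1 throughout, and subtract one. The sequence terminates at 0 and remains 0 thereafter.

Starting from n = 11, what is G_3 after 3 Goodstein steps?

15627

base 2: 11 = 2^(2 + 1) + 2 + 1; at 3: 3^(3 + 1) + 3 + 1 = 85; next = 84
base 3: 84 = 3^(3 + 1) + 3; at 4: 4^(4 + 1) + 4 = 1028; next = 1027
base 4: 1027 = 4^(4 + 1) + 3; at 5: 5^(5 + 1) + 3 = 15628; next = 15627
base 5: 15627 = 5^(5 + 1) + 2; at 6: 6^(6 + 1) + 2 = 279938; next = 279937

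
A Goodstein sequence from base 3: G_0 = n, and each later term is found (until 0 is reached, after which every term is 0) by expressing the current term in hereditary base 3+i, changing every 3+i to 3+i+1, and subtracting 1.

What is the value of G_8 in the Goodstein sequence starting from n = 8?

G_0=8  [base 3] 2·3 + 2  →[3↦4]→  2·4 + 2 = 10  −1 ⇒ G_1=9
G_1=9  [base 4] 2·4 + 1  →[4↦5]→  2·5 + 1 = 11  −1 ⇒ G_2=10
G_2=10  [base 5] 2·5  →[5↦6]→  2·6 = 12  −1 ⇒ G_3=11
G_3=11  [base 6] 6 + 5  →[6↦7]→  7 + 5 = 12  −1 ⇒ G_4=11
G_4=11  [base 7] 7 + 4  →[7↦8]→  8 + 4 = 12  −1 ⇒ G_5=11
G_5=11  [base 8] 8 + 3  →[8↦9]→  9 + 3 = 12  −1 ⇒ G_6=11
G_6=11  [base 9] 9 + 2  →[9↦10]→  10 + 2 = 12  −1 ⇒ G_7=11
G_7=11  [base 10] 10 + 1  →[10↦11]→  11 + 1 = 12  −1 ⇒ G_8=11
G_8=11  [base 11] 11  →[11↦12]→  12 = 12  −1 ⇒ G_9=11

11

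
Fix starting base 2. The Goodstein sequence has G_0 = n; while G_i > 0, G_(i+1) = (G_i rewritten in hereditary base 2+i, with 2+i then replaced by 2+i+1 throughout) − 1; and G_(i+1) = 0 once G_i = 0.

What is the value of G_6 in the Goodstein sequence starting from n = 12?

134217867

step 0: 12 = 2^(2 + 1) + 2^2; sub 3 for 2: 3^(3 + 1) + 3^3; = 108; G_1 = 108−1 = 107
step 1: 107 = 3^(3 + 1) + 2·3^2 + 2·3 + 2; sub 4 for 3: 4^(4 + 1) + 2·4^2 + 2·4 + 2; = 1066; G_2 = 1066−1 = 1065
step 2: 1065 = 4^(4 + 1) + 2·4^2 + 2·4 + 1; sub 5 for 4: 5^(5 + 1) + 2·5^2 + 2·5 + 1; = 15686; G_3 = 15686−1 = 15685
step 3: 15685 = 5^(5 + 1) + 2·5^2 + 2·5; sub 6 for 5: 6^(6 + 1) + 2·6^2 + 2·6; = 280020; G_4 = 280020−1 = 280019
step 4: 280019 = 6^(6 + 1) + 2·6^2 + 6 + 5; sub 7 for 6: 7^(7 + 1) + 2·7^2 + 7 + 5; = 5764911; G_5 = 5764911−1 = 5764910
step 5: 5764910 = 7^(7 + 1) + 2·7^2 + 7 + 4; sub 8 for 7: 8^(8 + 1) + 2·8^2 + 8 + 4; = 134217868; G_6 = 134217868−1 = 134217867
step 6: 134217867 = 8^(8 + 1) + 2·8^2 + 8 + 3; sub 9 for 8: 9^(9 + 1) + 2·9^2 + 9 + 3; = 3486784575; G_7 = 3486784575−1 = 3486784574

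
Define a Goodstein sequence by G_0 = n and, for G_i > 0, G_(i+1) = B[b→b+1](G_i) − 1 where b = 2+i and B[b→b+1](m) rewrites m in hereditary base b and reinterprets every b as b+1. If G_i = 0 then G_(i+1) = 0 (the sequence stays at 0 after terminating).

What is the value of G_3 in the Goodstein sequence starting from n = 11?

15627

base 2: 11 = 2^(2 + 1) + 2 + 1; at 3: 3^(3 + 1) + 3 + 1 = 85; next = 84
base 3: 84 = 3^(3 + 1) + 3; at 4: 4^(4 + 1) + 4 = 1028; next = 1027
base 4: 1027 = 4^(4 + 1) + 3; at 5: 5^(5 + 1) + 3 = 15628; next = 15627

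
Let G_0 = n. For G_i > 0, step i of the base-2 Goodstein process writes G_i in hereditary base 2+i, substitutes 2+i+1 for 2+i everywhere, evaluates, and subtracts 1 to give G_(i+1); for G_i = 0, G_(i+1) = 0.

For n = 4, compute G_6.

[0] 4 ≡ 2^2 (base 2). Lift 3: 27. −1: 26.
[1] 26 ≡ 2·3^2 + 2·3 + 2 (base 3). Lift 4: 42. −1: 41.
[2] 41 ≡ 2·4^2 + 2·4 + 1 (base 4). Lift 5: 61. −1: 60.
[3] 60 ≡ 2·5^2 + 2·5 (base 5). Lift 6: 84. −1: 83.
[4] 83 ≡ 2·6^2 + 6 + 5 (base 6). Lift 7: 110. −1: 109.
[5] 109 ≡ 2·7^2 + 7 + 4 (base 7). Lift 8: 140. −1: 139.

139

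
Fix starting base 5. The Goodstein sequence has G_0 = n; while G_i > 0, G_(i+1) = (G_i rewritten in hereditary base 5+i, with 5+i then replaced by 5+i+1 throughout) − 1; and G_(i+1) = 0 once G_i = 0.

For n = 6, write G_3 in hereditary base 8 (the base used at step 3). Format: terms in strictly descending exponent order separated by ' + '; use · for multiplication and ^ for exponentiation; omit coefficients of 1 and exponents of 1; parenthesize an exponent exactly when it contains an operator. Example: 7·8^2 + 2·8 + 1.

i=0: 6 = 5 + 1 (b=5); 5→6: 6 + 1 = 7; 7−1 = 6
i=1: 6 = 6 (b=6); 6→7: 7 = 7; 7−1 = 6
i=2: 6 = 6 (b=7); 7→8: 6 = 6; 6−1 = 5

5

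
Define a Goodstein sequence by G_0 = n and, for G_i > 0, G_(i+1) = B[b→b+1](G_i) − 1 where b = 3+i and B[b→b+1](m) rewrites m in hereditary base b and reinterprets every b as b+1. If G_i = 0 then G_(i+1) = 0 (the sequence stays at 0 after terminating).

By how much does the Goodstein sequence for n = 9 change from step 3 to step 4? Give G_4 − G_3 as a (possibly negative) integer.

2

G_0 = 9. HB_3(9) = 3^2. Bump = 16. G_1 = 15.
G_1 = 15. HB_4(15) = 3·4 + 3. Bump = 18. G_2 = 17.
G_2 = 17. HB_5(17) = 3·5 + 2. Bump = 20. G_3 = 19.
G_3 = 19. HB_6(19) = 3·6 + 1. Bump = 22. G_4 = 21.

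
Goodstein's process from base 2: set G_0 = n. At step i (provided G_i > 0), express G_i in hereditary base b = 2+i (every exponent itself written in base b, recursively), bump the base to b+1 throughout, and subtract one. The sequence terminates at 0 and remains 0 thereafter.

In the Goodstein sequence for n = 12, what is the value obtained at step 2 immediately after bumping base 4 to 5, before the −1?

base 2: 12 = 2^(2 + 1) + 2^2; at 3: 3^(3 + 1) + 3^3 = 108; next = 107
base 3: 107 = 3^(3 + 1) + 2·3^2 + 2·3 + 2; at 4: 4^(4 + 1) + 2·4^2 + 2·4 + 2 = 1066; next = 1065
base 4: 1065 = 4^(4 + 1) + 2·4^2 + 2·4 + 1; at 5: 5^(5 + 1) + 2·5^2 + 2·5 + 1 = 15686; next = 15685

15686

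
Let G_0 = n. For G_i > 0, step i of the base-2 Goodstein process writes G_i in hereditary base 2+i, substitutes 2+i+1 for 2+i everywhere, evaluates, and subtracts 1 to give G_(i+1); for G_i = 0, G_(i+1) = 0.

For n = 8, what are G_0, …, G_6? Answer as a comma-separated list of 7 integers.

8, 80, 553, 6310, 93395, 1647195, 33554571

[0] 8 ≡ 2^(2 + 1) (base 2). Lift 3: 81. −1: 80.
[1] 80 ≡ 2·3^3 + 2·3^2 + 2·3 + 2 (base 3). Lift 4: 554. −1: 553.
[2] 553 ≡ 2·4^4 + 2·4^2 + 2·4 + 1 (base 4). Lift 5: 6311. −1: 6310.
[3] 6310 ≡ 2·5^5 + 2·5^2 + 2·5 (base 5). Lift 6: 93396. −1: 93395.
[4] 93395 ≡ 2·6^6 + 2·6^2 + 6 + 5 (base 6). Lift 7: 1647196. −1: 1647195.
[5] 1647195 ≡ 2·7^7 + 2·7^2 + 7 + 4 (base 7). Lift 8: 33554572. −1: 33554571.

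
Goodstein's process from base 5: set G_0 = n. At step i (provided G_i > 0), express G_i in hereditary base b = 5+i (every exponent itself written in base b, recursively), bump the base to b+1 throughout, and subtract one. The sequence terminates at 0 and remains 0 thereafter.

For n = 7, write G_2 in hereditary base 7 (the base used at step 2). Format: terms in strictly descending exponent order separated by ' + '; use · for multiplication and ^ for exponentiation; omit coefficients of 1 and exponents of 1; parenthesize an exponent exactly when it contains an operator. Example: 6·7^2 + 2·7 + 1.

7

base 5: 7 = 5 + 2; at 6: 6 + 2 = 8; next = 7
base 6: 7 = 6 + 1; at 7: 7 + 1 = 8; next = 7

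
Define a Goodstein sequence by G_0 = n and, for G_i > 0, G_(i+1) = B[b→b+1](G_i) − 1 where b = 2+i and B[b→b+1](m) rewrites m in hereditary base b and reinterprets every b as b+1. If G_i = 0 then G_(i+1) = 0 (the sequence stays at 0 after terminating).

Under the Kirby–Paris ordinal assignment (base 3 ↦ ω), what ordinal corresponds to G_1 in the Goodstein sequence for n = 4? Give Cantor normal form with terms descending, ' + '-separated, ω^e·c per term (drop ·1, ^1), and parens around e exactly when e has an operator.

G_0 = 4. HB_2(4) = 2^2. Bump = 27. G_1 = 26.
G_1 = 26. HB_3(26) = 2·3^2 + 2·3 + 2. Bump = 42. G_2 = 41.

ω^2·2 + ω·2 + 2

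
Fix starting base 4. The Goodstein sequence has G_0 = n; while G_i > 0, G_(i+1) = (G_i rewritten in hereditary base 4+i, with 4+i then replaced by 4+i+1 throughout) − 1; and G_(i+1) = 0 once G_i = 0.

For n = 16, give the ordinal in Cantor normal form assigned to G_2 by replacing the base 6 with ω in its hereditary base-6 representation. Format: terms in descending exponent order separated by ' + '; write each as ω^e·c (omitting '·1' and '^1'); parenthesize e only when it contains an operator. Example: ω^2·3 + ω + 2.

ω·4 + 3

i=0: 16 = 4^2 (b=4); 4→5: 5^2 = 25; 25−1 = 24
i=1: 24 = 4·5 + 4 (b=5); 5→6: 4·6 + 4 = 28; 28−1 = 27
i=2: 27 = 4·6 + 3 (b=6); 6→7: 4·7 + 3 = 31; 31−1 = 30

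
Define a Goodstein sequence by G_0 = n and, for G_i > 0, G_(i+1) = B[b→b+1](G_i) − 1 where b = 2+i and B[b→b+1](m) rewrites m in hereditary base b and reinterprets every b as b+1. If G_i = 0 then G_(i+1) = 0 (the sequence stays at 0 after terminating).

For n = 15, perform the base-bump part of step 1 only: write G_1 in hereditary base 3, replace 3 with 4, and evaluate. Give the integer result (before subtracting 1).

[0] 15 ≡ 2^(2 + 1) + 2^2 + 2 + 1 (base 2). Lift 3: 112. −1: 111.
[1] 111 ≡ 3^(3 + 1) + 3^3 + 3 (base 3). Lift 4: 1284. −1: 1283.

1284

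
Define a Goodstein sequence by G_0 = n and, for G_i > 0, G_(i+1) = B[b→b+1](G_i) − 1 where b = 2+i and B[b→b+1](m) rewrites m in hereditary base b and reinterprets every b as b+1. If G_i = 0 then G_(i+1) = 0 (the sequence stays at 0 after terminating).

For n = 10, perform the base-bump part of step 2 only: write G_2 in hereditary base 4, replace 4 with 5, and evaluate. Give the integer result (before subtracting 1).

15626

G_0 = 10. HB_2(10) = 2^(2 + 1) + 2. Bump = 84. G_1 = 83.
G_1 = 83. HB_3(83) = 3^(3 + 1) + 2. Bump = 1026. G_2 = 1025.
G_2 = 1025. HB_4(1025) = 4^(4 + 1) + 1. Bump = 15626. G_3 = 15625.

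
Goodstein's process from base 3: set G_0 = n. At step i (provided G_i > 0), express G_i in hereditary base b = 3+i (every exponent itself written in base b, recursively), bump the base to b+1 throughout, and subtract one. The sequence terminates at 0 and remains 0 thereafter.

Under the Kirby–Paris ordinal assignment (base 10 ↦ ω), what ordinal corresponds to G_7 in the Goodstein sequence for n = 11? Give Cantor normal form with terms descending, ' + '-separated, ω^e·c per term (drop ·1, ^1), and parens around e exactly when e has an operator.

ω·5 + 1

[0] 11 ≡ 3^2 + 2 (base 3). Lift 4: 18. −1: 17.
[1] 17 ≡ 4^2 + 1 (base 4). Lift 5: 26. −1: 25.
[2] 25 ≡ 5^2 (base 5). Lift 6: 36. −1: 35.
[3] 35 ≡ 5·6 + 5 (base 6). Lift 7: 40. −1: 39.
[4] 39 ≡ 5·7 + 4 (base 7). Lift 8: 44. −1: 43.
[5] 43 ≡ 5·8 + 3 (base 8). Lift 9: 48. −1: 47.
[6] 47 ≡ 5·9 + 2 (base 9). Lift 10: 52. −1: 51.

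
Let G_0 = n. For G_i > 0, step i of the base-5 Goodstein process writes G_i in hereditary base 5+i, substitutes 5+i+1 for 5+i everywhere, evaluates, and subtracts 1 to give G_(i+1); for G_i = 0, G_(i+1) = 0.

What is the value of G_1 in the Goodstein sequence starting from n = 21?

21 —HB5→ 4·5 + 1 —bump→ 4·6 + 1 = 25 —(−1)→ 24
24 —HB6→ 4·6 —bump→ 4·7 = 28 —(−1)→ 27

24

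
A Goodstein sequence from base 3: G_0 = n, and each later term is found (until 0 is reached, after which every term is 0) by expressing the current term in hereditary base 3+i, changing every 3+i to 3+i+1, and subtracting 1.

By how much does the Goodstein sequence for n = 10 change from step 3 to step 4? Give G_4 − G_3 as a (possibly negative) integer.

3

G_0 = 10. HB_3(10) = 3^2 + 1. Bump = 17. G_1 = 16.
G_1 = 16. HB_4(16) = 4^2. Bump = 25. G_2 = 24.
G_2 = 24. HB_5(24) = 4·5 + 4. Bump = 28. G_3 = 27.
G_3 = 27. HB_6(27) = 4·6 + 3. Bump = 31. G_4 = 30.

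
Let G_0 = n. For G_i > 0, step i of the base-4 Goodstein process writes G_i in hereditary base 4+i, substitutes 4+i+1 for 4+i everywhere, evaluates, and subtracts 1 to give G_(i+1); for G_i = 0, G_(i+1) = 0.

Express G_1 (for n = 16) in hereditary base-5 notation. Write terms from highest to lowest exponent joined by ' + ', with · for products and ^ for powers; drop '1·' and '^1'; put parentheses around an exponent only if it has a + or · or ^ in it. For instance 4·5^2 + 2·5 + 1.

G_0 = 16. HB_4(16) = 4^2. Bump = 25. G_1 = 24.
G_1 = 24. HB_5(24) = 4·5 + 4. Bump = 28. G_2 = 27.

4·5 + 4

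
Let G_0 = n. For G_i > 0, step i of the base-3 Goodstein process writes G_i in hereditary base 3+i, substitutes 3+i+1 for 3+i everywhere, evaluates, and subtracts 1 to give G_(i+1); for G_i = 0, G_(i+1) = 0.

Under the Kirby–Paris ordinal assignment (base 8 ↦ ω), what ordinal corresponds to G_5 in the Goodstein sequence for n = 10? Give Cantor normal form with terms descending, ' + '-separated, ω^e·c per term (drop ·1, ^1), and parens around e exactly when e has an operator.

(0) 10|_3 = 3^2 + 1 ↦ 4^2 + 1|_4 = 17 ⇒ 16
(1) 16|_4 = 4^2 ↦ 5^2|_5 = 25 ⇒ 24
(2) 24|_5 = 4·5 + 4 ↦ 4·6 + 4|_6 = 28 ⇒ 27
(3) 27|_6 = 4·6 + 3 ↦ 4·7 + 3|_7 = 31 ⇒ 30
(4) 30|_7 = 4·7 + 2 ↦ 4·8 + 2|_8 = 34 ⇒ 33

ω·4 + 1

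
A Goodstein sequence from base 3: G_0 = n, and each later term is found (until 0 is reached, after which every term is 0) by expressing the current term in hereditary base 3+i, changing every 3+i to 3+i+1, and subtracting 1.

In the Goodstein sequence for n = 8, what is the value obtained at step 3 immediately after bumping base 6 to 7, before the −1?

step 0: 8 = 2·3 + 2; sub 4 for 3: 2·4 + 2; = 10; G_1 = 10−1 = 9
step 1: 9 = 2·4 + 1; sub 5 for 4: 2·5 + 1; = 11; G_2 = 11−1 = 10
step 2: 10 = 2·5; sub 6 for 5: 2·6; = 12; G_3 = 12−1 = 11

12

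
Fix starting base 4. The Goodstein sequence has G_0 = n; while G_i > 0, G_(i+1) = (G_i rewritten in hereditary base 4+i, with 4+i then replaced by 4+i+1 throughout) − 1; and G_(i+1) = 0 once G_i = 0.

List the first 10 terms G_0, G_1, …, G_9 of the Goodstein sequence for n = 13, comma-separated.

13, 15, 17, 18, 19, 20, 21, 22, 23, 23

13 —HB4→ 3·4 + 1 —bump→ 3·5 + 1 = 16 —(−1)→ 15
15 —HB5→ 3·5 —bump→ 3·6 = 18 —(−1)→ 17
17 —HB6→ 2·6 + 5 —bump→ 2·7 + 5 = 19 —(−1)→ 18
18 —HB7→ 2·7 + 4 —bump→ 2·8 + 4 = 20 —(−1)→ 19
19 —HB8→ 2·8 + 3 —bump→ 2·9 + 3 = 21 —(−1)→ 20
20 —HB9→ 2·9 + 2 —bump→ 2·10 + 2 = 22 —(−1)→ 21
21 —HB10→ 2·10 + 1 —bump→ 2·11 + 1 = 23 —(−1)→ 22
22 —HB11→ 2·11 —bump→ 2·12 = 24 —(−1)→ 23
23 —HB12→ 12 + 11 —bump→ 13 + 11 = 24 —(−1)→ 23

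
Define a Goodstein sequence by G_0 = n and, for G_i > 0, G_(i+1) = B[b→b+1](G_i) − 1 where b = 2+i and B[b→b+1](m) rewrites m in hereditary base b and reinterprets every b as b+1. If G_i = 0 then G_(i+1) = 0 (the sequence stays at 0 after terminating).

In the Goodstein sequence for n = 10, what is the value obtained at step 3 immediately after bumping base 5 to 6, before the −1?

279936

step 0: 10 = 2^(2 + 1) + 2; sub 3 for 2: 3^(3 + 1) + 3; = 84; G_1 = 84−1 = 83
step 1: 83 = 3^(3 + 1) + 2; sub 4 for 3: 4^(4 + 1) + 2; = 1026; G_2 = 1026−1 = 1025
step 2: 1025 = 4^(4 + 1) + 1; sub 5 for 4: 5^(5 + 1) + 1; = 15626; G_3 = 15626−1 = 15625
step 3: 15625 = 5^(5 + 1); sub 6 for 5: 6^(6 + 1); = 279936; G_4 = 279936−1 = 279935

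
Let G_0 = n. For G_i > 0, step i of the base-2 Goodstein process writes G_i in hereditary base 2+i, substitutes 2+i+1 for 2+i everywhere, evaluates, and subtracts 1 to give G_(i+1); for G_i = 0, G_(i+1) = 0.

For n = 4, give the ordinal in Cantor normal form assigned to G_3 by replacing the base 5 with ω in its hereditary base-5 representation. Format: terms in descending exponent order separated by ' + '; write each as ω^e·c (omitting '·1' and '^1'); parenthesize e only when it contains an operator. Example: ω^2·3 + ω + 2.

4 —HB2→ 2^2 —bump→ 3^3 = 27 —(−1)→ 26
26 —HB3→ 2·3^2 + 2·3 + 2 —bump→ 2·4^2 + 2·4 + 2 = 42 —(−1)→ 41
41 —HB4→ 2·4^2 + 2·4 + 1 —bump→ 2·5^2 + 2·5 + 1 = 61 —(−1)→ 60

ω^2·2 + ω·2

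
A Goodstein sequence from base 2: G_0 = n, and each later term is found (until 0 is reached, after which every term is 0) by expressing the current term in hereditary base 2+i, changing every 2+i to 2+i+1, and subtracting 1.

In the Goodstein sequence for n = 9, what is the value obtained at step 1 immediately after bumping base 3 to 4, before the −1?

1024

G_0 = 9. HB_2(9) = 2^(2 + 1) + 1. Bump = 82. G_1 = 81.
G_1 = 81. HB_3(81) = 3^(3 + 1). Bump = 1024. G_2 = 1023.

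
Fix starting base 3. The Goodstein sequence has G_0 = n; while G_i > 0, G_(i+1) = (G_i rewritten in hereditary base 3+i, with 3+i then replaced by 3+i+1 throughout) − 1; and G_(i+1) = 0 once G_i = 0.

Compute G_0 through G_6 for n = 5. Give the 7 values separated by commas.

5, 5, 5, 5, 4, 3, 2

(0) 5|_3 = 3 + 2 ↦ 4 + 2|_4 = 6 ⇒ 5
(1) 5|_4 = 4 + 1 ↦ 5 + 1|_5 = 6 ⇒ 5
(2) 5|_5 = 5 ↦ 6|_6 = 6 ⇒ 5
(3) 5|_6 = 5 ↦ 5|_7 = 5 ⇒ 4
(4) 4|_7 = 4 ↦ 4|_8 = 4 ⇒ 3
(5) 3|_8 = 3 ↦ 3|_9 = 3 ⇒ 2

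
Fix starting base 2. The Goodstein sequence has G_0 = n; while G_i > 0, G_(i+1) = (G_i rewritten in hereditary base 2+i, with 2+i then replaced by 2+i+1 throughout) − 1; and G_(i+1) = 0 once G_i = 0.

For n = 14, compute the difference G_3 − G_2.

G_0=14  [base 2] 2^(2 + 1) + 2^2 + 2  →[2↦3]→  3^(3 + 1) + 3^3 + 3 = 111  −1 ⇒ G_1=110
G_1=110  [base 3] 3^(3 + 1) + 3^3 + 2  →[3↦4]→  4^(4 + 1) + 4^4 + 2 = 1282  −1 ⇒ G_2=1281
G_2=1281  [base 4] 4^(4 + 1) + 4^4 + 1  →[4↦5]→  5^(5 + 1) + 5^5 + 1 = 18751  −1 ⇒ G_3=18750

17469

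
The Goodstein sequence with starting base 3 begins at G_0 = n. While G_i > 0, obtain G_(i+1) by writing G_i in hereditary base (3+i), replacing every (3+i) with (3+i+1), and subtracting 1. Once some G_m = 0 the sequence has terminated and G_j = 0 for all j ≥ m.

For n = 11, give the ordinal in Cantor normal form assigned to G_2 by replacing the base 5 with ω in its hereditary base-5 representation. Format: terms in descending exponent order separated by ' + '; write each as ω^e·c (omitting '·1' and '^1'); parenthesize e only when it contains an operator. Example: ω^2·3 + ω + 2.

base 3: 11 = 3^2 + 2; at 4: 4^2 + 2 = 18; next = 17
base 4: 17 = 4^2 + 1; at 5: 5^2 + 1 = 26; next = 25
base 5: 25 = 5^2; at 6: 6^2 = 36; next = 35

ω^2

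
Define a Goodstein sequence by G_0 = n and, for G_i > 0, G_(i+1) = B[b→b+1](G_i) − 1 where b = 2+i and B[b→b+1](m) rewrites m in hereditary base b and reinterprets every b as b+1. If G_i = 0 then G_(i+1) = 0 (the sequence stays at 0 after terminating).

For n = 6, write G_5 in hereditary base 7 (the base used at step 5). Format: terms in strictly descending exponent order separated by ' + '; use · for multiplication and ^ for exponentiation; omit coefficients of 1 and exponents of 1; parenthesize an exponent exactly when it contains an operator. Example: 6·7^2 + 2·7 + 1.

5·7^5 + 5·7^4 + 5·7^3 + 5·7^2 + 5·7 + 4

i=0: 6 = 2^2 + 2 (b=2); 2→3: 3^3 + 3 = 30; 30−1 = 29
i=1: 29 = 3^3 + 2 (b=3); 3→4: 4^4 + 2 = 258; 258−1 = 257
i=2: 257 = 4^4 + 1 (b=4); 4→5: 5^5 + 1 = 3126; 3126−1 = 3125
i=3: 3125 = 5^5 (b=5); 5→6: 6^6 = 46656; 46656−1 = 46655
i=4: 46655 = 5·6^5 + 5·6^4 + 5·6^3 + 5·6^2 + 5·6 + 5 (b=6); 6→7: 5·7^5 + 5·7^4 + 5·7^3 + 5·7^2 + 5·7 + 5 = 98040; 98040−1 = 98039
i=5: 98039 = 5·7^5 + 5·7^4 + 5·7^3 + 5·7^2 + 5·7 + 4 (b=7); 7→8: 5·8^5 + 5·8^4 + 5·8^3 + 5·8^2 + 5·8 + 4 = 187244; 187244−1 = 187243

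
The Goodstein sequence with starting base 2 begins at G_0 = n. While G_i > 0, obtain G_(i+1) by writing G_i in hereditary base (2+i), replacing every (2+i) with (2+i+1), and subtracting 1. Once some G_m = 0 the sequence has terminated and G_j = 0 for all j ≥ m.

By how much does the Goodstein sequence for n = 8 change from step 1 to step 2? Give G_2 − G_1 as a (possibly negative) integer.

8 —HB2→ 2^(2 + 1) —bump→ 3^(3 + 1) = 81 —(−1)→ 80
80 —HB3→ 2·3^3 + 2·3^2 + 2·3 + 2 —bump→ 2·4^4 + 2·4^2 + 2·4 + 2 = 554 —(−1)→ 553

473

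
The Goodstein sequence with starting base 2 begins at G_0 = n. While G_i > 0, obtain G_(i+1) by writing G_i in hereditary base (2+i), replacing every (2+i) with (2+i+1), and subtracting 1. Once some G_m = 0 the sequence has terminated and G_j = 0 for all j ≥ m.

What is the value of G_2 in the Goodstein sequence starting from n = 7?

[0] 7 ≡ 2^2 + 2 + 1 (base 2). Lift 3: 31. −1: 30.
[1] 30 ≡ 3^3 + 3 (base 3). Lift 4: 260. −1: 259.

259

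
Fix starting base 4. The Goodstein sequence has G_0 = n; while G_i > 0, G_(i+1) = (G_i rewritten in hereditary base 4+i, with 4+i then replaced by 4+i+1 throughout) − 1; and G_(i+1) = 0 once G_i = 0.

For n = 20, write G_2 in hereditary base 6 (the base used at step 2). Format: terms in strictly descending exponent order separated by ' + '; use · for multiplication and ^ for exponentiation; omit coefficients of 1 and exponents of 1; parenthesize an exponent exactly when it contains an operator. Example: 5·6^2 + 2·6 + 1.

step 0: 20 = 4^2 + 4; sub 5 for 4: 5^2 + 5; = 30; G_1 = 30−1 = 29
step 1: 29 = 5^2 + 4; sub 6 for 5: 6^2 + 4; = 40; G_2 = 40−1 = 39
step 2: 39 = 6^2 + 3; sub 7 for 6: 7^2 + 3; = 52; G_3 = 52−1 = 51

6^2 + 3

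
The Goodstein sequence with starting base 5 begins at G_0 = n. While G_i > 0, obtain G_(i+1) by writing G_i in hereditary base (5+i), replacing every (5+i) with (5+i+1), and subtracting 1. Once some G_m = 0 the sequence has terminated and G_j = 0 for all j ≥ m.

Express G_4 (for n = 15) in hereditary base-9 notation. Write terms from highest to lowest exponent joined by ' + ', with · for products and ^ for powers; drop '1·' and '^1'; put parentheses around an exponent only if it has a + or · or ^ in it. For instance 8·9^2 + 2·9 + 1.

2·9 + 2

G_0 = 15. HB_5(15) = 3·5. Bump = 18. G_1 = 17.
G_1 = 17. HB_6(17) = 2·6 + 5. Bump = 19. G_2 = 18.
G_2 = 18. HB_7(18) = 2·7 + 4. Bump = 20. G_3 = 19.
G_3 = 19. HB_8(19) = 2·8 + 3. Bump = 21. G_4 = 20.
G_4 = 20. HB_9(20) = 2·9 + 2. Bump = 22. G_5 = 21.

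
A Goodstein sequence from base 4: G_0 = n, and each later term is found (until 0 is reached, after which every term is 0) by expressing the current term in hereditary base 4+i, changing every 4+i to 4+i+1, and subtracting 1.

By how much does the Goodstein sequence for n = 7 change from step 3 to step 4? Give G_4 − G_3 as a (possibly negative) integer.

base 4: 7 = 4 + 3; at 5: 5 + 3 = 8; next = 7
base 5: 7 = 5 + 2; at 6: 6 + 2 = 8; next = 7
base 6: 7 = 6 + 1; at 7: 7 + 1 = 8; next = 7
base 7: 7 = 7; at 8: 8 = 8; next = 7

0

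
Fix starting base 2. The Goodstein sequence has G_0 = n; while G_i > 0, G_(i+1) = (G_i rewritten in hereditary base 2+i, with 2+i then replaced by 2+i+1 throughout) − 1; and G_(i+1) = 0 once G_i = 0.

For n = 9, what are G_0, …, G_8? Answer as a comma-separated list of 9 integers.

step 0: 9 = 2^(2 + 1) + 1; sub 3 for 2: 3^(3 + 1) + 1; = 82; G_1 = 82−1 = 81
step 1: 81 = 3^(3 + 1); sub 4 for 3: 4^(4 + 1); = 1024; G_2 = 1024−1 = 1023
step 2: 1023 = 3·4^4 + 3·4^3 + 3·4^2 + 3·4 + 3; sub 5 for 4: 3·5^5 + 3·5^3 + 3·5^2 + 3·5 + 3; = 9843; G_3 = 9843−1 = 9842
step 3: 9842 = 3·5^5 + 3·5^3 + 3·5^2 + 3·5 + 2; sub 6 for 5: 3·6^6 + 3·6^3 + 3·6^2 + 3·6 + 2; = 140744; G_4 = 140744−1 = 140743
step 4: 140743 = 3·6^6 + 3·6^3 + 3·6^2 + 3·6 + 1; sub 7 for 6: 3·7^7 + 3·7^3 + 3·7^2 + 3·7 + 1; = 2471827; G_5 = 2471827−1 = 2471826
step 5: 2471826 = 3·7^7 + 3·7^3 + 3·7^2 + 3·7; sub 8 for 7: 3·8^8 + 3·8^3 + 3·8^2 + 3·8; = 50333400; G_6 = 50333400−1 = 50333399
step 6: 50333399 = 3·8^8 + 3·8^3 + 3·8^2 + 2·8 + 7; sub 9 for 8: 3·9^9 + 3·9^3 + 3·9^2 + 2·9 + 7; = 1162263922; G_7 = 1162263922−1 = 1162263921
step 7: 1162263921 = 3·9^9 + 3·9^3 + 3·9^2 + 2·9 + 6; sub 10 for 9: 3·10^10 + 3·10^3 + 3·10^2 + 2·10 + 6; = 30000003326; G_8 = 30000003326−1 = 30000003325

9, 81, 1023, 9842, 140743, 2471826, 50333399, 1162263921, 30000003325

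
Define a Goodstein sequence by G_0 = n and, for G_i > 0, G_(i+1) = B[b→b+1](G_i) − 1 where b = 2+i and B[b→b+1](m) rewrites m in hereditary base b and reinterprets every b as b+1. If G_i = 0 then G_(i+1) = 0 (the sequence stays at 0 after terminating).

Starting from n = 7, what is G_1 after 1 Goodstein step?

30

base 2: 7 = 2^2 + 2 + 1; at 3: 3^3 + 3 + 1 = 31; next = 30
base 3: 30 = 3^3 + 3; at 4: 4^4 + 4 = 260; next = 259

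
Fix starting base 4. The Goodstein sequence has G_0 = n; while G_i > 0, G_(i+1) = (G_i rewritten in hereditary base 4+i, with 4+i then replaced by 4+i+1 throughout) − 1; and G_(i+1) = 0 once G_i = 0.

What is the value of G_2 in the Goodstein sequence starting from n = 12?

(0) 12|_4 = 3·4 ↦ 3·5|_5 = 15 ⇒ 14
(1) 14|_5 = 2·5 + 4 ↦ 2·6 + 4|_6 = 16 ⇒ 15

15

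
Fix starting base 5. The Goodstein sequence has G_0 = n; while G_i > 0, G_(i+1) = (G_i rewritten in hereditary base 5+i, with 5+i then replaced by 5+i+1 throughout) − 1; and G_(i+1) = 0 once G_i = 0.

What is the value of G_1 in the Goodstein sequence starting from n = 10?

G_0 = 10. HB_5(10) = 2·5. Bump = 12. G_1 = 11.
G_1 = 11. HB_6(11) = 6 + 5. Bump = 12. G_2 = 11.

11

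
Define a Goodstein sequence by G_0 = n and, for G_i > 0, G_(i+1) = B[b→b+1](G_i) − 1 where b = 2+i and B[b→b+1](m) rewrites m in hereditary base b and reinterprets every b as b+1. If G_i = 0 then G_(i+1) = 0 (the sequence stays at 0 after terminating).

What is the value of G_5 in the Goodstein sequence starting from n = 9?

2471826

i=0: 9 = 2^(2 + 1) + 1 (b=2); 2→3: 3^(3 + 1) + 1 = 82; 82−1 = 81
i=1: 81 = 3^(3 + 1) (b=3); 3→4: 4^(4 + 1) = 1024; 1024−1 = 1023
i=2: 1023 = 3·4^4 + 3·4^3 + 3·4^2 + 3·4 + 3 (b=4); 4→5: 3·5^5 + 3·5^3 + 3·5^2 + 3·5 + 3 = 9843; 9843−1 = 9842
i=3: 9842 = 3·5^5 + 3·5^3 + 3·5^2 + 3·5 + 2 (b=5); 5→6: 3·6^6 + 3·6^3 + 3·6^2 + 3·6 + 2 = 140744; 140744−1 = 140743
i=4: 140743 = 3·6^6 + 3·6^3 + 3·6^2 + 3·6 + 1 (b=6); 6→7: 3·7^7 + 3·7^3 + 3·7^2 + 3·7 + 1 = 2471827; 2471827−1 = 2471826
i=5: 2471826 = 3·7^7 + 3·7^3 + 3·7^2 + 3·7 (b=7); 7→8: 3·8^8 + 3·8^3 + 3·8^2 + 3·8 = 50333400; 50333400−1 = 50333399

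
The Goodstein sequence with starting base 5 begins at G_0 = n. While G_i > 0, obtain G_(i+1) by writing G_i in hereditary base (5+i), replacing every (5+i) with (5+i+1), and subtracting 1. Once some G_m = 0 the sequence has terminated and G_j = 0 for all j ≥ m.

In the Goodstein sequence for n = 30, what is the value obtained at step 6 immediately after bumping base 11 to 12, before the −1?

144

step 0: 30 = 5^2 + 5; sub 6 for 5: 6^2 + 6; = 42; G_1 = 42−1 = 41
step 1: 41 = 6^2 + 5; sub 7 for 6: 7^2 + 5; = 54; G_2 = 54−1 = 53
step 2: 53 = 7^2 + 4; sub 8 for 7: 8^2 + 4; = 68; G_3 = 68−1 = 67
step 3: 67 = 8^2 + 3; sub 9 for 8: 9^2 + 3; = 84; G_4 = 84−1 = 83
step 4: 83 = 9^2 + 2; sub 10 for 9: 10^2 + 2; = 102; G_5 = 102−1 = 101
step 5: 101 = 10^2 + 1; sub 11 for 10: 11^2 + 1; = 122; G_6 = 122−1 = 121
step 6: 121 = 11^2; sub 12 for 11: 12^2; = 144; G_7 = 144−1 = 143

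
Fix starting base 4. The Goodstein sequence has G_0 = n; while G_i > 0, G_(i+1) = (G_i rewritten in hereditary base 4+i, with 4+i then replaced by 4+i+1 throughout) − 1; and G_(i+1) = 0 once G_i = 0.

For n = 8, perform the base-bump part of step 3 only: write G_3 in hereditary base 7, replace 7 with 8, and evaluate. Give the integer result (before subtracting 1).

10

base 4: 8 = 2·4; at 5: 2·5 = 10; next = 9
base 5: 9 = 5 + 4; at 6: 6 + 4 = 10; next = 9
base 6: 9 = 6 + 3; at 7: 7 + 3 = 10; next = 9
base 7: 9 = 7 + 2; at 8: 8 + 2 = 10; next = 9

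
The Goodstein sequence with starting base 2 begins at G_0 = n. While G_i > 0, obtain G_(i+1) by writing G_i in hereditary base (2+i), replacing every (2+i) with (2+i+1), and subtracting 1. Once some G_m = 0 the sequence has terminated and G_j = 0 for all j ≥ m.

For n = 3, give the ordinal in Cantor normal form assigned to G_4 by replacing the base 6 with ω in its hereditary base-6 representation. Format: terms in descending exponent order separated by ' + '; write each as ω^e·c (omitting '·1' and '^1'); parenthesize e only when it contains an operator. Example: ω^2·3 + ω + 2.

3 —HB2→ 2 + 1 —bump→ 3 + 1 = 4 —(−1)→ 3
3 —HB3→ 3 —bump→ 4 = 4 —(−1)→ 3
3 —HB4→ 3 —bump→ 3 = 3 —(−1)→ 2
2 —HB5→ 2 —bump→ 2 = 2 —(−1)→ 1
1 —HB6→ 1 —bump→ 1 = 1 —(−1)→ 0

1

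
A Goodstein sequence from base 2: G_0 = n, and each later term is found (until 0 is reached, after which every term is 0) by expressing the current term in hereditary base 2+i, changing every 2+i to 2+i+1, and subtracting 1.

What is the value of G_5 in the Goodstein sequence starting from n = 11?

11 —HB2→ 2^(2 + 1) + 2 + 1 —bump→ 3^(3 + 1) + 3 + 1 = 85 —(−1)→ 84
84 —HB3→ 3^(3 + 1) + 3 —bump→ 4^(4 + 1) + 4 = 1028 —(−1)→ 1027
1027 —HB4→ 4^(4 + 1) + 3 —bump→ 5^(5 + 1) + 3 = 15628 —(−1)→ 15627
15627 —HB5→ 5^(5 + 1) + 2 —bump→ 6^(6 + 1) + 2 = 279938 —(−1)→ 279937
279937 —HB6→ 6^(6 + 1) + 1 —bump→ 7^(7 + 1) + 1 = 5764802 —(−1)→ 5764801

5764801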